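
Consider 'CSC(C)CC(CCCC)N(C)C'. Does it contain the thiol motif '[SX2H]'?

No

The pattern [SX2H] describes an aliphatic sulfur with two connections, one being H — a thiol.
The closest candidate here is a methylthio ether (-SCH3), but the sulfur has H0 (bonded to two carbons), not H1. No other fragment satisfies the full query, so there is no match.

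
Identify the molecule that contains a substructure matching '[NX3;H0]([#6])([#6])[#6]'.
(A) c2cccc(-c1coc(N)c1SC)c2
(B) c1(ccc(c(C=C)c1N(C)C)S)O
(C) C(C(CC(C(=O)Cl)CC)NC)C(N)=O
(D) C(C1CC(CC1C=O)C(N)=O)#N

B

[NX3;H0]([#6])([#6])[#6] describes a trivalent nitrogen with no H, bonded to three carbons (a tertiary amine).
(A) has a primary amino group (-NH2) but the nitrogen has H2, not H0 with three carbons.
(B) contains a dimethylamino group (-N(CH3)2), which satisfies every atom and bond constraint.
(C) has a primary amide (-C(=O)NH2) but the amide nitrogen has H2 and only one carbon neighbour.
(D) has a primary amide (-C(=O)NH2) but the amide nitrogen has H2 and only one carbon neighbour.
So the answer is (B).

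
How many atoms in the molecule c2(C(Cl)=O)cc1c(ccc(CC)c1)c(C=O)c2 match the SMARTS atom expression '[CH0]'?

1

The query [CH0] means: aliphatic carbon with no attached hydrogen.
Check the 17 heavy atoms by environment: 5× c (aromatic, H0) → no; 5× c (aromatic, H1) → no; 1× C (H0) → match; 2× O (H0) → no; 1× Cl (H0) → no; 1× C (H1) → no; 1× C (H2) → no; 1× C (H3) → no.
That gives 1 matching atom.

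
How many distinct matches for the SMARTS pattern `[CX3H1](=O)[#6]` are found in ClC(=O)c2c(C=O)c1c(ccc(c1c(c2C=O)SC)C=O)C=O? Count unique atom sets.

4

[CX3H1](=O)[#6] is the SMARTS for an aldehyde: an sp2 carbon with one H, double-bonded to O and single-bonded to carbon.
The molecule carries 4 separate instances of an aldehyde (-CHO) meeting every constraint; each maps to a distinct set of atoms, giving 4 matches.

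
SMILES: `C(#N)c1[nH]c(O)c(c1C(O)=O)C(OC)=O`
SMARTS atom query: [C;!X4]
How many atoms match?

The query [C;!X4] means: aliphatic carbon that does not have four total connections.
Check the 15 heavy atoms by environment: 1× n (aromatic, X3) → no; 4× c (aromatic, X3) → no; 2× C (X3) → match; 2× O (X1) → no; 3× O (X2) → no; 1× C (X4) → no; 1× C (X2) → match; 1× N (X1) → no.
Summing the matching environments: 2 + 1 = 3 matching atoms.

3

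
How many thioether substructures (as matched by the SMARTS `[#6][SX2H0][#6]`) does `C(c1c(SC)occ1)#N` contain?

1

[#6][SX2H0][#6] is the SMARTS for a thioether: an aliphatic sulfur bridging two carbons with no H on the sulfur.
Exactly one fragment in the molecule meets all constraints, giving 1 match.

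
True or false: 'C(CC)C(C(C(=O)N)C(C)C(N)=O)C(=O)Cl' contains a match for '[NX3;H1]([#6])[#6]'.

False

The pattern [NX3;H1]([#6])[#6] describes a trivalent nitrogen with one H, bonded to two carbons — a secondary amine.
The closest candidate here is a primary amide (-C(=O)NH2), but the -C(=O)NH2 nitrogen has H2, not H1. No other fragment satisfies the full query, so there is no match.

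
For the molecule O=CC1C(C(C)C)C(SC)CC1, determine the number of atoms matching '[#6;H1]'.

5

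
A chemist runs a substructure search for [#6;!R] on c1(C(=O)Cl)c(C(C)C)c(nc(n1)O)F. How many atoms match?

The query [#6;!R] means: carbon not in any ring.
Check the 14 heavy atoms by environment: 2× n (aromatic, in 6-ring) → no; 4× c (aromatic, in 6-ring) → no; 2× O (acyclic) → no; 1× F (acyclic) → no; 4× C (acyclic) → match; 1× Cl (acyclic) → no.
That gives 4 matching atoms.

4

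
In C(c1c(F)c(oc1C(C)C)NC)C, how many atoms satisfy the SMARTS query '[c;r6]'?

0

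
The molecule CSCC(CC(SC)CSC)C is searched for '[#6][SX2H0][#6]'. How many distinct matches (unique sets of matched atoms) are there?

3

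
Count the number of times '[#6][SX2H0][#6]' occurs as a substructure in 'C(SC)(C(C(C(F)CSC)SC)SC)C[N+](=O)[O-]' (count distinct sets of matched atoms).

4

[#6][SX2H0][#6] is the SMARTS for a thioether: an aliphatic sulfur bridging two carbons with no H on the sulfur.
The molecule carries 4 separate instances of a methylthio ether (-SCH3) meeting every constraint; each maps to a distinct set of atoms, giving 4 matches.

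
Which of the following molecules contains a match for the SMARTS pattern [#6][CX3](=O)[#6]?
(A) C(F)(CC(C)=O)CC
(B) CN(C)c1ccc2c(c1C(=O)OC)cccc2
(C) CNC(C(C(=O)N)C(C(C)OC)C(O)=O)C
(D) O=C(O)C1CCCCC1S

A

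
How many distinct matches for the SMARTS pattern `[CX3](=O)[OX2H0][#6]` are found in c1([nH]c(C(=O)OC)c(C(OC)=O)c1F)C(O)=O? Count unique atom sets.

2

[CX3](=O)[OX2H0][#6] is the SMARTS for an ester: a carbonyl carbon bonded to an oxygen that is itself bonded to carbon (no H on that O).
The molecule carries 2 separate instances of a methyl-ester group (-C(=O)OCH3) meeting every constraint; each maps to a distinct set of atoms, giving 2 matches.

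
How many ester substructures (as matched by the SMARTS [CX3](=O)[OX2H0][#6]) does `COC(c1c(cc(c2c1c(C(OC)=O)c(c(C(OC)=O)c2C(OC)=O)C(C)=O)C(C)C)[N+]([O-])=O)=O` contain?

4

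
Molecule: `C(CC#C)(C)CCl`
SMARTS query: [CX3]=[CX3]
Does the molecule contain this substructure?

No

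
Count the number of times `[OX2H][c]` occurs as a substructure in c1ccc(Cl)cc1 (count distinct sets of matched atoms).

[OX2H][c] is the SMARTS for a phenol: a hydroxyl oxygen attached to an aromatic carbon.
No fragment in the molecule satisfies every constraint, giving 0 matches.

0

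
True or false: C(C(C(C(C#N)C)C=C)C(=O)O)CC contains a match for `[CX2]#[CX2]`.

False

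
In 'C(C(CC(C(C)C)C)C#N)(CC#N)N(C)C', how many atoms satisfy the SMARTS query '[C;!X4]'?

2

Check the 16 heavy atoms by environment: 11× C (X4) → no; 2× C (X2) → match; 2× N (X1) → no; 1× N (X3) → no.
That gives 2 matching atoms.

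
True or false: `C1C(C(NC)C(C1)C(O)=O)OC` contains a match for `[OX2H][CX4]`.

The pattern [OX2H][CX4] describes a hydroxyl oxygen bound to an sp3 (X4) carbon — an aliphatic alcohol.
The closest candidate here is a carboxylic acid group (-C(=O)OH), but the -OH is on a CX3 carbonyl carbon, not a CX4 carbon. No other fragment satisfies the full query, so there is no match.

False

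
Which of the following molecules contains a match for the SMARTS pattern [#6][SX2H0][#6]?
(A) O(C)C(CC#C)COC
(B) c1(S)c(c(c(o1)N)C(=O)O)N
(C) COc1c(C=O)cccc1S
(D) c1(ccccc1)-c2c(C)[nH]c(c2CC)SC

[#6][SX2H0][#6] describes an aliphatic sulfur bridging two carbons with no H on the sulfur (a thioether).
(A) has a methoxy ether (-OCH3) but the bridging atom is O, not S.
(B) has a thiol (-SH) but the sulfur has H1, not H0 bridging two carbons.
(C) has a thiol (-SH) but the sulfur has H1, not H0 bridging two carbons.
(D) contains a methylthio ether (-SCH3), which satisfies every atom and bond constraint.
So the answer is (D).

D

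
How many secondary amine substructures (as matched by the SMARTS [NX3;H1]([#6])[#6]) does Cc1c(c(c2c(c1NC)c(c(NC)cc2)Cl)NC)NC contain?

4

[NX3;H1]([#6])[#6] is the SMARTS for a secondary amine: a trivalent nitrogen with one H, bonded to two carbons.
The molecule carries 4 separate instances of an N-methylamino group (-NHCH3) meeting every constraint; each maps to a distinct set of atoms, giving 4 matches.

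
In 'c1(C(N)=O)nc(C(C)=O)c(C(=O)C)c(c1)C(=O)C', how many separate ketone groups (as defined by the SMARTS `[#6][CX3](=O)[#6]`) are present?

[#6][CX3](=O)[#6] is the SMARTS for a ketone: a carbonyl carbon (no H) flanked by two carbons.
The molecule carries 3 separate instances of an acetyl/ketone group (-C(=O)CH3) meeting every constraint; each maps to a distinct set of atoms, giving 3 matches.

3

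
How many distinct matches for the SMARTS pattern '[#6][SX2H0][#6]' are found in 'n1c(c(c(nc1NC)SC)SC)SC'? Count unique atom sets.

3

[#6][SX2H0][#6] is the SMARTS for a thioether: an aliphatic sulfur bridging two carbons with no H on the sulfur.
The molecule carries 3 separate instances of a methylthio ether (-SCH3) meeting every constraint; each maps to a distinct set of atoms, giving 3 matches.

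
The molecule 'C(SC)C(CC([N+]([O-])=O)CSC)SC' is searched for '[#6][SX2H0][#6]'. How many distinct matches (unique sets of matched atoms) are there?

3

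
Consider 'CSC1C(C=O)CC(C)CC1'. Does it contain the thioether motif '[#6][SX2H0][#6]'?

Yes

The pattern [#6][SX2H0][#6] describes an aliphatic sulfur bridging two carbons with no H on the sulfur — a thioether.
The molecule carries a methylthio ether (-SCH3), whose atoms satisfy every constraint of the query, so the pattern matches.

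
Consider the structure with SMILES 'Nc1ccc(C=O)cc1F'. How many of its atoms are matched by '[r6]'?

The query [r6] means: r6 matches atoms in a six-membered ring.
Check the 10 heavy atoms by environment: 6× c (aromatic, in 6-ring) → match; 1× N (acyclic) → no; 1× F (acyclic) → no; 1× C (acyclic) → no; 1× O (acyclic) → no.
That gives 6 matching atoms.

6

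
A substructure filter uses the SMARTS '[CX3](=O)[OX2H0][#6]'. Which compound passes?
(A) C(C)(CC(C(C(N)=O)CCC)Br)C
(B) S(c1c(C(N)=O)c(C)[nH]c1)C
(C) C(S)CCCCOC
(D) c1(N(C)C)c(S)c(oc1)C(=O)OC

D

[CX3](=O)[OX2H0][#6] describes a carbonyl carbon bonded to an oxygen that is itself bonded to carbon (no H on that O) (an ester).
(A) has a primary amide (-C(=O)NH2) but the carbonyl is bonded to N, not to an O-C linkage.
(B) has a primary amide (-C(=O)NH2) but the carbonyl is bonded to N, not to an O-C linkage.
(C) has a methoxy ether (-OCH3) but the ether oxygen is not adjacent to a C=O carbon.
(D) contains a methyl-ester group (-C(=O)OCH3), which satisfies every atom and bond constraint.
So the answer is (D).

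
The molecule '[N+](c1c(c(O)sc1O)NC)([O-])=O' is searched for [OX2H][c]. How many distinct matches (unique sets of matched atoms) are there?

2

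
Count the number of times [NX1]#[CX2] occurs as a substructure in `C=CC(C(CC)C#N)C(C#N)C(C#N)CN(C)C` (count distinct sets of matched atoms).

[NX1]#[CX2] is the SMARTS for a nitrile: a nitrogen triple-bonded to a two-connected carbon.
The molecule carries 3 separate instances of a nitrile (-C#N) meeting every constraint; each maps to a distinct set of atoms, giving 3 matches.

3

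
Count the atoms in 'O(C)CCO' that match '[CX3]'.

The query [CX3] means: C with X3: aliphatic carbon with exactly 3 total connections.
Check the 5 heavy atoms by environment: 3× C (X4) → no; 2× O (X2) → no.
No environment satisfies the query, so 0 matching atoms.

0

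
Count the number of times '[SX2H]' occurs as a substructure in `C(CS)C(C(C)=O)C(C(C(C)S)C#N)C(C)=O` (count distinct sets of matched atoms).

2

[SX2H] is the SMARTS for a thiol: an aliphatic sulfur with two connections, one being H.
The molecule carries 2 separate instances of a thiol (-SH) meeting every constraint; each maps to a distinct set of atoms, giving 2 matches.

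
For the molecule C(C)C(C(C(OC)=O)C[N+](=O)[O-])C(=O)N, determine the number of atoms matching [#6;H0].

The query [#6;H0] means: any carbon with no attached hydrogen.
Check the 15 heavy atoms by environment: 2× C (H2) → no; 2× C (H1) → no; 1× N (charge +1, H0) → no; 1× O (charge -1, H0) → no; 4× O (H0) → no; 2× C (H0) → match; 2× C (H3) → no; 1× N (H2) → no.
That gives 2 matching atoms.

2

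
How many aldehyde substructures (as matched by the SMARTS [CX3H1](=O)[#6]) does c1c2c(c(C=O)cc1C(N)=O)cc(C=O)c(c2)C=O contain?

3

[CX3H1](=O)[#6] is the SMARTS for an aldehyde: an sp2 carbon with one H, double-bonded to O and single-bonded to carbon.
The molecule carries 3 separate instances of an aldehyde (-CHO) meeting every constraint; each maps to a distinct set of atoms, giving 3 matches.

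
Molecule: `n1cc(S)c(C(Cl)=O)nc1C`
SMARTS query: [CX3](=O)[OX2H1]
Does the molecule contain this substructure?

The pattern [CX3](=O)[OX2H1] describes an sp2 carbon double-bonded to O and single-bonded to an -OH oxygen — a carboxylic acid.
The closest candidate here is an acyl chloride (-C(=O)Cl), but the carbonyl is bonded to Cl, not to an -OH oxygen. No other fragment satisfies the full query, so there is no match.

No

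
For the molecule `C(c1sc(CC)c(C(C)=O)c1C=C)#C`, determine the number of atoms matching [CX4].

3

Check the 14 heavy atoms by environment: 1× s (aromatic, X2) → no; 4× c (aromatic, X3) → no; 3× C (X3) → no; 1× O (X1) → no; 3× C (X4) → match; 2× C (X2) → no.
That gives 3 matching atoms.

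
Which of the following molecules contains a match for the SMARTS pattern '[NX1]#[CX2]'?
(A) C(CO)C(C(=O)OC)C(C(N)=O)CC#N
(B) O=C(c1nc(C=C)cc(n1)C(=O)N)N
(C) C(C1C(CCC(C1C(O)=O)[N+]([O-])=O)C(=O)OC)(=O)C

[NX1]#[CX2] describes a nitrogen triple-bonded to a two-connected carbon (a nitrile).
(A) contains a nitrile (-C#N), which satisfies every atom and bond constraint.
(B) has a primary amide (-C(=O)NH2) but the nitrogen is NX3, not NX1.
(C) has a nitro group (-[N+](=O)[O-]) but there is no C#N triple bond.
So the answer is (A).

A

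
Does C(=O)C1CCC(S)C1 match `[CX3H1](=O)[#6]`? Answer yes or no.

The pattern [CX3H1](=O)[#6] describes an sp2 carbon with one H, double-bonded to O and single-bonded to carbon — an aldehyde.
The molecule carries an aldehyde (-CHO), whose atoms satisfy every constraint of the query, so the pattern matches.

Yes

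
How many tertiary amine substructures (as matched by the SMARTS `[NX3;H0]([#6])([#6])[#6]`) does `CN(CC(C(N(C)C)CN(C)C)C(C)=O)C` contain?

3

[NX3;H0]([#6])([#6])[#6] is the SMARTS for a tertiary amine: a trivalent nitrogen with no H, bonded to three carbons.
The molecule carries 3 separate instances of a dimethylamino group (-N(CH3)2) meeting every constraint; each maps to a distinct set of atoms, giving 3 matches.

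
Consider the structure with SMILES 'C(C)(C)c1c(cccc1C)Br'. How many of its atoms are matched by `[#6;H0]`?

3

The query [#6;H0] means: any carbon with no attached hydrogen.
Check the 11 heavy atoms by environment: 3× c (aromatic, H0) → match; 3× c (aromatic, H1) → no; 1× Br (H0) → no; 3× C (H3) → no; 1× C (H1) → no.
That gives 3 matching atoms.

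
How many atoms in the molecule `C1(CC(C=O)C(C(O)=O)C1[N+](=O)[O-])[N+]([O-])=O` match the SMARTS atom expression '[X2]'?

1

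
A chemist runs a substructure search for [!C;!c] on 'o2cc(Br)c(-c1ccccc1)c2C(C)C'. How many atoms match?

2

Check the 15 heavy atoms by environment: 1× o (aromatic) → match; 10× c (aromatic) → no; 1× Br → match; 3× C → no.
Summing the matching environments: 1 + 1 = 2 matching atoms.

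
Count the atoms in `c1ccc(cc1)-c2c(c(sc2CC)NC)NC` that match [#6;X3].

10

The query [#6;X3] means: any carbon (aromatic or not) with three total connections.
Check the 17 heavy atoms by environment: 1× s (aromatic, X2) → no; 10× c (aromatic, X3) → match; 2× N (X3) → no; 4× C (X4) → no.
That gives 10 matching atoms.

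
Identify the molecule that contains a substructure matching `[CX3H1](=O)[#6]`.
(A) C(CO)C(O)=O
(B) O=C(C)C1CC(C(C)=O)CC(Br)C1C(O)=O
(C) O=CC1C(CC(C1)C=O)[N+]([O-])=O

[CX3H1](=O)[#6] describes an sp2 carbon with one H, double-bonded to O and single-bonded to carbon (an aldehyde).
(A) has a carboxylic acid group (-C(=O)OH) but the carbonyl carbon has H0 and is bonded to O, not H1.
(B) has a carboxylic acid group (-C(=O)OH) but the carbonyl carbon has H0 and is bonded to O, not H1.
(C) contains an aldehyde (-CHO), which satisfies every atom and bond constraint.
So the answer is (C).

C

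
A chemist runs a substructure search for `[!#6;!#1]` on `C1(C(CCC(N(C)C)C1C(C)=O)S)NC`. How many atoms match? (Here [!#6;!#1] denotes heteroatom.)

4

The query [!#6;!#1] means: not carbon and not hydrogen — any heteroatom.
Check the 15 heavy atoms by environment: 11× C → no; 1× S → match; 2× N → match; 1× O → match.
Summing the matching environments: 1 + 2 + 1 = 4 matching atoms.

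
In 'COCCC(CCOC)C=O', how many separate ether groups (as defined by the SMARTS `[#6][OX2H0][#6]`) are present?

2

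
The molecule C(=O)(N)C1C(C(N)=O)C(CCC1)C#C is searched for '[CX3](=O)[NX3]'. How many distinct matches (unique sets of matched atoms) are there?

[CX3](=O)[NX3] is the SMARTS for an amide: a carbonyl carbon bonded to a trivalent nitrogen.
The molecule carries 2 separate instances of a primary amide (-C(=O)NH2) meeting every constraint; each maps to a distinct set of atoms, giving 2 matches.

2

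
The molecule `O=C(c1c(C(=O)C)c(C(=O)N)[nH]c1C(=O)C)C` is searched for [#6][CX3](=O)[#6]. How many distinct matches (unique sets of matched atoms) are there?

3

[#6][CX3](=O)[#6] is the SMARTS for a ketone: a carbonyl carbon (no H) flanked by two carbons.
The molecule carries 3 separate instances of an acetyl/ketone group (-C(=O)CH3) meeting every constraint; each maps to a distinct set of atoms, giving 3 matches.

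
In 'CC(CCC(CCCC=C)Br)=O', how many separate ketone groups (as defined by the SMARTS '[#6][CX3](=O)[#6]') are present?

1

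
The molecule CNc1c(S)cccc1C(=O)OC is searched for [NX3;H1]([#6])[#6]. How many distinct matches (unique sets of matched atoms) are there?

1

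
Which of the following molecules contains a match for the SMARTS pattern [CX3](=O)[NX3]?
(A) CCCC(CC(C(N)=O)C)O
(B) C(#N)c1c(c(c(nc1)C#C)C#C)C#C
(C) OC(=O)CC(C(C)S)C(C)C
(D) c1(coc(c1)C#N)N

A

[CX3](=O)[NX3] describes a carbonyl carbon bonded to a trivalent nitrogen (an amide).
(A) contains a primary amide (-C(=O)NH2), which satisfies every atom and bond constraint.
(B) has a nitrile (-C#N) but the nitrile N is NX1 (triple-bonded), not NX3.
(C) has a carboxylic acid group (-C(=O)OH) but the carbonyl is bonded to O, not to an NX3 nitrogen.
(D) has a nitrile (-C#N) but the nitrile N is NX1 (triple-bonded), not NX3.
So the answer is (A).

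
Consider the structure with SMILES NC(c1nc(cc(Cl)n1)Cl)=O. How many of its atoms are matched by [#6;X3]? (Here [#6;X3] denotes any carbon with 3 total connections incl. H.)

5

The query [#6;X3] means: any carbon (aromatic or not) with three total connections.
Check the 11 heavy atoms by environment: 2× n (aromatic, X2) → no; 4× c (aromatic, X3) → match; 2× Cl (X1) → no; 1× C (X3) → match; 1× O (X1) → no; 1× N (X3) → no.
Summing the matching environments: 4 + 1 = 5 matching atoms.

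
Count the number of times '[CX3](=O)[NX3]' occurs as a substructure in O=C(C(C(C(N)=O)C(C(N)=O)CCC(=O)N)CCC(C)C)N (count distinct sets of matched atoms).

4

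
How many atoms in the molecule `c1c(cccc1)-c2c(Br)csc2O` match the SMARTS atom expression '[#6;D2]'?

6

The query [#6;D2] means: any carbon bonded to exactly two heavy atoms.
Check the 13 heavy atoms by environment: 1× s (aromatic, D2) → no; 4× c (aromatic, D3) → no; 6× c (aromatic, D2) → match; 1× O (D1) → no; 1× Br (D1) → no.
That gives 6 matching atoms.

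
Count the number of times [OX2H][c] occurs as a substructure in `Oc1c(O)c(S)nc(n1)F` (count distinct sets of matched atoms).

2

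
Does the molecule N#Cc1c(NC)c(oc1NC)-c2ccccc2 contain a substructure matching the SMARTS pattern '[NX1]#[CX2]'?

Yes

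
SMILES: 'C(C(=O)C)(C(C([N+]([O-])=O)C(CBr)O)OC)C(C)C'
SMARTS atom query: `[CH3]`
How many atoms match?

4

The query [CH3] means: aliphatic carbon with exactly three hydrogens.
Check the 18 heavy atoms by environment: 1× C (H2) → no; 5× C (H1) → no; 4× C (H3) → match; 1× N (charge +1, H0) → no; 1× O (charge -1, H0) → no; 3× O (H0) → no; 1× C (H0) → no; 1× Br (H0) → no; 1× O (H1) → no.
That gives 4 matching atoms.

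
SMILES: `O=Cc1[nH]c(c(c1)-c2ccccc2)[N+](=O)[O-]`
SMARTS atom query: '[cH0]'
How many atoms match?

4

Check the 16 heavy atoms by environment: 1× n (aromatic, H1) → no; 4× c (aromatic, H0) → match; 6× c (aromatic, H1) → no; 1× N (charge +1, H0) → no; 1× O (charge -1, H0) → no; 2× O (H0) → no; 1× C (H1) → no.
That gives 4 matching atoms.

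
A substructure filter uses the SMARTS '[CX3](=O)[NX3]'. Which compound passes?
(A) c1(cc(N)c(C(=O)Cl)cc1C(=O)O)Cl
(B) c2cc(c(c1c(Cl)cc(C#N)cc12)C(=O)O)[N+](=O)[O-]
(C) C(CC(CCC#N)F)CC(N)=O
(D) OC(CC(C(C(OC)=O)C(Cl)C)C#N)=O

C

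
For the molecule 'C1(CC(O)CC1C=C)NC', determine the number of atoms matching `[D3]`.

3

The query [D3] means: atom with exactly three heavy-atom neighbours.
Check the 10 heavy atoms by environment: 3× C (D3) → match; 3× C (D2) → no; 1× N (D2) → no; 2× C (D1) → no; 1× O (D1) → no.
That gives 3 matching atoms.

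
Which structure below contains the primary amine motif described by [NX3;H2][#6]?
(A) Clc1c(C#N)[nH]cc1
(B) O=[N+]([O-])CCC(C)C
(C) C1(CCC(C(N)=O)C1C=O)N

C

[NX3;H2][#6] describes a trivalent nitrogen with two H attached to carbon (a primary amine).
(A) has a nitrile (-C#N) but the nitrogen is NX1 (triple-bonded), not NX3 with two H.
(B) has a nitro group (-[N+](=O)[O-]) but the nitrogen is [N+] with no H, not NX3H2.
(C) contains a primary amino group (-NH2), which satisfies every atom and bond constraint.
So the answer is (C).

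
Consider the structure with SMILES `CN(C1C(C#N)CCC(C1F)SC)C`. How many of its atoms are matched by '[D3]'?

5

The query [D3] means: atom with exactly three heavy-atom neighbours.
Check the 14 heavy atoms by environment: 3× C (D2) → no; 4× C (D3) → match; 1× F (D1) → no; 1× N (D1) → no; 1× S (D2) → no; 3× C (D1) → no; 1× N (D3) → match.
Summing the matching environments: 4 + 1 = 5 matching atoms.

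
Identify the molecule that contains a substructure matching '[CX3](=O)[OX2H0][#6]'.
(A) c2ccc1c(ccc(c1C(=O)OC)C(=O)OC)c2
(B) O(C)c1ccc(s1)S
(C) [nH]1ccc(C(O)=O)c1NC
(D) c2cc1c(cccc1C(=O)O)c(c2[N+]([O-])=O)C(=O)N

A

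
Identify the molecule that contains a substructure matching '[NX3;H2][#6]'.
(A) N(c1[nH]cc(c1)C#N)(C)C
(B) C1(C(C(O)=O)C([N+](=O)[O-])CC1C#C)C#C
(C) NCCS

C

[NX3;H2][#6] describes a trivalent nitrogen with two H attached to carbon (a primary amine).
(A) has a dimethylamino group (-N(CH3)2) but the nitrogen has H0, not H2.
(B) has a nitro group (-[N+](=O)[O-]) but the nitrogen is [N+] with no H, not NX3H2.
(C) contains a primary amino group (-NH2), which satisfies every atom and bond constraint.
So the answer is (C).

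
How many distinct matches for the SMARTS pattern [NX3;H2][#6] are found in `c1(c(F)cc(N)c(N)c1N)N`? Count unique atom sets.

[NX3;H2][#6] is the SMARTS for a primary amine: a trivalent nitrogen with two H attached to carbon.
The molecule carries 4 separate instances of a primary amino group (-NH2) meeting every constraint; each maps to a distinct set of atoms, giving 4 matches.

4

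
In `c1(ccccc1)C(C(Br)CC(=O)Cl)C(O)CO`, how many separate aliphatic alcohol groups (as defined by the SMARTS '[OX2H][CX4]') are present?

2

[OX2H][CX4] is the SMARTS for an aliphatic alcohol: a hydroxyl oxygen bound to an sp3 (X4) carbon.
The molecule carries 2 separate instances of a hydroxyl group (-OH) meeting every constraint; each maps to a distinct set of atoms, giving 2 matches.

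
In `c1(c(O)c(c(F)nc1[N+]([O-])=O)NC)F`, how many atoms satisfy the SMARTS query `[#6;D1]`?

The query [#6;D1] means: carbon bonded to exactly one heavy atom.
Check the 14 heavy atoms by environment: 1× n (aromatic, D2) → no; 5× c (aromatic, D3) → no; 2× O (D1) → no; 2× F (D1) → no; 1× N (D2) → no; 1× C (D1) → match; 1× N (charge +1, D3) → no; 1× O (charge -1, D1) → no.
That gives 1 matching atom.

1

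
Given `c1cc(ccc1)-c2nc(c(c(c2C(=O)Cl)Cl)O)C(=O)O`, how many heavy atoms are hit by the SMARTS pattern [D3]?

8

The query [D3] means: atom with exactly three heavy-atom neighbours.
Check the 20 heavy atoms by environment: 1× n (aromatic, D2) → no; 6× c (aromatic, D3) → match; 5× c (aromatic, D2) → no; 2× C (D3) → match; 4× O (D1) → no; 2× Cl (D1) → no.
Summing the matching environments: 6 + 2 = 8 matching atoms.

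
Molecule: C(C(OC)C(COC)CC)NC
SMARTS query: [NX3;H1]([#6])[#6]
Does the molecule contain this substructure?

Yes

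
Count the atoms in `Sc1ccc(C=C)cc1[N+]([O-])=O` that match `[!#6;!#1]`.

4

The query [!#6;!#1] means: not carbon and not hydrogen — any heteroatom.
Check the 12 heavy atoms by environment: 6× c (aromatic) → no; 1× S → match; 1× N (charge +1) → match; 1× O (charge -1) → match; 1× O → match; 2× C → no.
Summing the matching environments: 1 + 1 + 1 + 1 = 4 matching atoms.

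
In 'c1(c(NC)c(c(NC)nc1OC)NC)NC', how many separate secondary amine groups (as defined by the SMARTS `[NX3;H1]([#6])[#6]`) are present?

[NX3;H1]([#6])[#6] is the SMARTS for a secondary amine: a trivalent nitrogen with one H, bonded to two carbons.
The molecule carries 4 separate instances of an N-methylamino group (-NHCH3) meeting every constraint; each maps to a distinct set of atoms, giving 4 matches.

4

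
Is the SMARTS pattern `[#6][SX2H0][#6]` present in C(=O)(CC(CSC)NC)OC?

The pattern [#6][SX2H0][#6] describes an aliphatic sulfur bridging two carbons with no H on the sulfur — a thioether.
The molecule carries a methylthio ether (-SCH3), whose atoms satisfy every constraint of the query, so the pattern matches.

Yes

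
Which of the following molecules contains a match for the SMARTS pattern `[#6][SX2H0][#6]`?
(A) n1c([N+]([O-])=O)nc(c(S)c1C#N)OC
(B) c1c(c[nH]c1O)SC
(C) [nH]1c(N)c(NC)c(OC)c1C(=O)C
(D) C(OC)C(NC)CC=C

[#6][SX2H0][#6] describes an aliphatic sulfur bridging two carbons with no H on the sulfur (a thioether).
(A) has a methoxy ether (-OCH3) but the bridging atom is O, not S.
(B) contains a methylthio ether (-SCH3), which satisfies every atom and bond constraint.
(C) has a methoxy ether (-OCH3) but the bridging atom is O, not S.
(D) has a methoxy ether (-OCH3) but the bridging atom is O, not S.
So the answer is (B).

B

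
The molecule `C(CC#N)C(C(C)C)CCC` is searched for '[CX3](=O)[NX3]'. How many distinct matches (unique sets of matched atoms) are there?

0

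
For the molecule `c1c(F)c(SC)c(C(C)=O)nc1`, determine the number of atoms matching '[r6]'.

Check the 12 heavy atoms by environment: 1× n (aromatic, in 6-ring) → match; 5× c (aromatic, in 6-ring) → match; 3× C (acyclic) → no; 1× O (acyclic) → no; 1× S (acyclic) → no; 1× F (acyclic) → no.
Summing the matching environments: 1 + 5 = 6 matching atoms.

6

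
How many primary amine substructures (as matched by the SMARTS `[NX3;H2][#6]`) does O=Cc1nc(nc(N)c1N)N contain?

3

[NX3;H2][#6] is the SMARTS for a primary amine: a trivalent nitrogen with two H attached to carbon.
The molecule carries 3 separate instances of a primary amino group (-NH2) meeting every constraint; each maps to a distinct set of atoms, giving 3 matches.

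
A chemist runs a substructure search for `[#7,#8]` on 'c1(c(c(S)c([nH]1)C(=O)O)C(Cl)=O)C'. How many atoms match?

4

The query [#7,#8] means: nitrogen or oxygen (comma = OR).
Check the 13 heavy atoms by environment: 1× n (aromatic) → match; 4× c (aromatic) → no; 3× C → no; 3× O → match; 1× Cl → no; 1× S → no.
Summing the matching environments: 1 + 3 = 4 matching atoms.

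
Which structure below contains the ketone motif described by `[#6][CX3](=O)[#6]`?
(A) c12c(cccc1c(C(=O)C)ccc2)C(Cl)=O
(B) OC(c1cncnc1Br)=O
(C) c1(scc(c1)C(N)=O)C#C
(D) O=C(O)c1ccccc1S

A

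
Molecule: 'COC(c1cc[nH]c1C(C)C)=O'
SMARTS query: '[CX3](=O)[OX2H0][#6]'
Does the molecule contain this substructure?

Yes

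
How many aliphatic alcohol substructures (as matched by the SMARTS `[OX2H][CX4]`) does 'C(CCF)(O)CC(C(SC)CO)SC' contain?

[OX2H][CX4] is the SMARTS for an aliphatic alcohol: a hydroxyl oxygen bound to an sp3 (X4) carbon.
The molecule carries 2 separate instances of a hydroxyl group (-OH) meeting every constraint; each maps to a distinct set of atoms, giving 2 matches.

2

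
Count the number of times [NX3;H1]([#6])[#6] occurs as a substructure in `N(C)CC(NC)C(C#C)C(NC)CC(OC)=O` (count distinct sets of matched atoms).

[NX3;H1]([#6])[#6] is the SMARTS for a secondary amine: a trivalent nitrogen with one H, bonded to two carbons.
The molecule carries 3 separate instances of an N-methylamino group (-NHCH3) meeting every constraint; each maps to a distinct set of atoms, giving 3 matches.

3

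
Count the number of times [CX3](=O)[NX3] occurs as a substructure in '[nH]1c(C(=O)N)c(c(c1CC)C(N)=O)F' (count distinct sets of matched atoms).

2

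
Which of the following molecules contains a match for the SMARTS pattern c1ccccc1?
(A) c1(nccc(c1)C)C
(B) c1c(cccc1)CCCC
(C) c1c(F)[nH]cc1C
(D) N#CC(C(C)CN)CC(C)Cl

B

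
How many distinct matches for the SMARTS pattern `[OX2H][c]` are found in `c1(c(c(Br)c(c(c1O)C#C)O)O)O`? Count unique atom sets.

[OX2H][c] is the SMARTS for a phenol: a hydroxyl oxygen attached to an aromatic carbon.
The molecule carries 4 separate instances of a hydroxyl group (-OH) meeting every constraint; each maps to a distinct set of atoms, giving 4 matches.

4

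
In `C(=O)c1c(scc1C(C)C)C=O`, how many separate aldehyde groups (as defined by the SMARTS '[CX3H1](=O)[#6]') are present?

2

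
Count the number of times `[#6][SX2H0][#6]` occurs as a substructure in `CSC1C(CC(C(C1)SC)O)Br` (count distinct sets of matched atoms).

2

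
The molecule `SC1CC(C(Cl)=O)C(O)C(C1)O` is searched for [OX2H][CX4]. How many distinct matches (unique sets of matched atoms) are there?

2

[OX2H][CX4] is the SMARTS for an aliphatic alcohol: a hydroxyl oxygen bound to an sp3 (X4) carbon.
The molecule carries 2 separate instances of a hydroxyl group (-OH) meeting every constraint; each maps to a distinct set of atoms, giving 2 matches.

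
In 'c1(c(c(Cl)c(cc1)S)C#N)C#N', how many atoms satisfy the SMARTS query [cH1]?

The query [cH1] means: aromatic carbon bearing exactly one hydrogen.
Check the 12 heavy atoms by environment: 4× c (aromatic, H0) → no; 2× c (aromatic, H1) → match; 1× S (H1) → no; 1× Cl (H0) → no; 2× C (H0) → no; 2× N (H0) → no.
That gives 2 matching atoms.

2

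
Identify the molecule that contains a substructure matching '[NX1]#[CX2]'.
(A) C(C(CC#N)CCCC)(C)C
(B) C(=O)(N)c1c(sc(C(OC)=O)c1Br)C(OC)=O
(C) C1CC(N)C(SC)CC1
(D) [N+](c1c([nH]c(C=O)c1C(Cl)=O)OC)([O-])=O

[NX1]#[CX2] describes a nitrogen triple-bonded to a two-connected carbon (a nitrile).
(A) contains a nitrile (-C#N), which satisfies every atom and bond constraint.
(B) has a primary amide (-C(=O)NH2) but the nitrogen is NX3, not NX1.
(C) has a primary amino group (-NH2) but the nitrogen is NX3 (three connections), not NX1 triple-bonded.
(D) has a nitro group (-[N+](=O)[O-]) but there is no C#N triple bond.
So the answer is (A).

A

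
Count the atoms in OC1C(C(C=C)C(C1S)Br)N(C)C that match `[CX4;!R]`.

The query [CX4;!R] means: aliphatic carbon with four total connections, not in a ring.
Check the 13 heavy atoms by environment: 5× C (X4, in 5-ring) → no; 2× C (X3, acyclic) → no; 1× Br (X1, acyclic) → no; 1× S (X2, acyclic) → no; 1× N (X3, acyclic) → no; 2× C (X4, acyclic) → match; 1× O (X2, acyclic) → no.
That gives 2 matching atoms.

2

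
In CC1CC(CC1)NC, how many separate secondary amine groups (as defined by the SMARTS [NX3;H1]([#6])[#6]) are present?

1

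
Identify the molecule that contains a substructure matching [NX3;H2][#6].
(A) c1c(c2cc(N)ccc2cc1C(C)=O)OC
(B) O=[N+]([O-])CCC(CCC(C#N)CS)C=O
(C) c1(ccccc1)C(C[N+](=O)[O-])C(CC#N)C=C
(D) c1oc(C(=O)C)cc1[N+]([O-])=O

A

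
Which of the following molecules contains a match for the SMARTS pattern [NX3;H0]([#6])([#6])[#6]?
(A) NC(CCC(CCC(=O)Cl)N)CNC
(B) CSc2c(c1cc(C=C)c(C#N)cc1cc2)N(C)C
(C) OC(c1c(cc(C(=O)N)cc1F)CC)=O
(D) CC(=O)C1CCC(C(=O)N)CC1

B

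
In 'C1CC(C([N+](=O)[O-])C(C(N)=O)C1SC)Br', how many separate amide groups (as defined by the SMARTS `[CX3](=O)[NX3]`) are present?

[CX3](=O)[NX3] is the SMARTS for an amide: a carbonyl carbon bonded to a trivalent nitrogen.
Exactly one fragment in the molecule meets all constraints, giving 1 match.

1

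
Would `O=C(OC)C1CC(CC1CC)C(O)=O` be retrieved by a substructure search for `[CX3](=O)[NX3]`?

The pattern [CX3](=O)[NX3] describes a carbonyl carbon bonded to a trivalent nitrogen — an amide.
The closest candidate here is a carboxylic acid group (-C(=O)OH), but the carbonyl is bonded to O, not to an NX3 nitrogen. No other fragment satisfies the full query, so there is no match.

No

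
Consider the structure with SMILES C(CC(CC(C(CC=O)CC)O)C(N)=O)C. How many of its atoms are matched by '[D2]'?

6

The query [D2] means: atom with exactly two heavy-atom neighbours.
Check the 16 heavy atoms by environment: 6× C (D2) → match; 4× C (D3) → no; 2× C (D1) → no; 3× O (D1) → no; 1× N (D1) → no.
That gives 6 matching atoms.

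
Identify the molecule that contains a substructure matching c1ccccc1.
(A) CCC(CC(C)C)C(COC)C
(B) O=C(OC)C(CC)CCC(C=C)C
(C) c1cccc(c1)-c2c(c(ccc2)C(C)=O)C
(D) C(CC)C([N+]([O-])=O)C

C

c1ccccc1 describes six aromatic carbons in a ring (a benzene ring).
(A) has a methyl group (-CH3) but no six-membered all-carbon aromatic ring is present.
(B) has a methyl group (-CH3) but no six-membered all-carbon aromatic ring is present.
(C) contains a phenyl ring, which satisfies every atom and bond constraint.
(D) has a methyl group (-CH3) but no six-membered all-carbon aromatic ring is present.
So the answer is (C).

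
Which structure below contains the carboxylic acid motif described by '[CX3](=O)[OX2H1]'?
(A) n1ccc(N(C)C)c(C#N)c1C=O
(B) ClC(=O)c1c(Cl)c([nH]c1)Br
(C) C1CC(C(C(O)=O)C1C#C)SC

C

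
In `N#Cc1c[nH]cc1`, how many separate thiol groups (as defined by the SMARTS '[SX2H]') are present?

0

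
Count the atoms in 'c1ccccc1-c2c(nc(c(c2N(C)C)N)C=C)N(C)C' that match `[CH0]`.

0

The query [CH0] means: aliphatic carbon with no attached hydrogen.
Check the 21 heavy atoms by environment: 1× n (aromatic, H0) → no; 6× c (aromatic, H0) → no; 1× C (H1) → no; 1× C (H2) → no; 2× N (H0) → no; 4× C (H3) → no; 1× N (H2) → no; 5× c (aromatic, H1) → no.
No environment satisfies the query, so 0 matching atoms.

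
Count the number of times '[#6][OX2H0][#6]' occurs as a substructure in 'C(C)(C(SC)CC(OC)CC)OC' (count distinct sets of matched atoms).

2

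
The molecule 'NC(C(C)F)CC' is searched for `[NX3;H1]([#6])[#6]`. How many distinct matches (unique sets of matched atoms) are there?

0

[NX3;H1]([#6])[#6] is the SMARTS for a secondary amine: a trivalent nitrogen with one H, bonded to two carbons.
The molecule has a primary amino group (-NH2), but the nitrogen has H2 and only one carbon neighbour; nothing else fits, so there are 0 matches.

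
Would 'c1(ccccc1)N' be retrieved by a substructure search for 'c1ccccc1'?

Yes

The pattern c1ccccc1 describes six aromatic carbons in a ring — a benzene ring.
The required atom environment is present in the molecule, so the pattern matches.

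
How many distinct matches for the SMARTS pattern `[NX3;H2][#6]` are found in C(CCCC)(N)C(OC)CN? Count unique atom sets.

2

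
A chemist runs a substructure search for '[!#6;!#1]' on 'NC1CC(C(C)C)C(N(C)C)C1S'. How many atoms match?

Check the 13 heavy atoms by environment: 10× C → no; 2× N → match; 1× S → match.
Summing the matching environments: 2 + 1 = 3 matching atoms.

3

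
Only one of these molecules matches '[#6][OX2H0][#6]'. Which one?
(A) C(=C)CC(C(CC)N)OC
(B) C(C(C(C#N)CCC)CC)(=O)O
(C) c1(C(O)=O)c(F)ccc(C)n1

[#6][OX2H0][#6] describes an aliphatic oxygen bridging two carbons with no H on the oxygen (an ether).
(A) contains a methoxy ether (-OCH3), which satisfies every atom and bond constraint.
(B) has a carboxylic acid group (-C(=O)OH) but the -OH oxygen has H1; the =O is OX1, not OX2.
(C) has a carboxylic acid group (-C(=O)OH) but the -OH oxygen has H1; the =O is OX1, not OX2.
So the answer is (A).

A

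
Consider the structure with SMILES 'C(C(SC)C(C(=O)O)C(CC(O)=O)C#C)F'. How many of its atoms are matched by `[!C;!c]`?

6

Check the 16 heavy atoms by environment: 10× C → no; 4× O → match; 1× F → match; 1× S → match.
Summing the matching environments: 4 + 1 + 1 = 6 matching atoms.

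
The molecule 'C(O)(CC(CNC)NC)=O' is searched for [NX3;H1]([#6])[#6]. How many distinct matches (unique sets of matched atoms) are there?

2

[NX3;H1]([#6])[#6] is the SMARTS for a secondary amine: a trivalent nitrogen with one H, bonded to two carbons.
The molecule carries 2 separate instances of an N-methylamino group (-NHCH3) meeting every constraint; each maps to a distinct set of atoms, giving 2 matches.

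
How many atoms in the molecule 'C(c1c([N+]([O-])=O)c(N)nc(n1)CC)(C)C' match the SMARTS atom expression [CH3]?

The query [CH3] means: aliphatic carbon with exactly three hydrogens.
Check the 15 heavy atoms by environment: 2× n (aromatic, H0) → no; 4× c (aromatic, H0) → no; 1× C (H1) → no; 3× C (H3) → match; 1× C (H2) → no; 1× N (H2) → no; 1× N (charge +1, H0) → no; 1× O (charge -1, H0) → no; 1× O (H0) → no.
That gives 3 matching atoms.

3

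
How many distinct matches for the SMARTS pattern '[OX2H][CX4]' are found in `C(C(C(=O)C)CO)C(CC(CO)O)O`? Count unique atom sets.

4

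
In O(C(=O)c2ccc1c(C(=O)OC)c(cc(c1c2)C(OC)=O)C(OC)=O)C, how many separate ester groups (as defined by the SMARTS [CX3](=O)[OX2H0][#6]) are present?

4

[CX3](=O)[OX2H0][#6] is the SMARTS for an ester: a carbonyl carbon bonded to an oxygen that is itself bonded to carbon (no H on that O).
The molecule carries 4 separate instances of a methyl-ester group (-C(=O)OCH3) meeting every constraint; each maps to a distinct set of atoms, giving 4 matches.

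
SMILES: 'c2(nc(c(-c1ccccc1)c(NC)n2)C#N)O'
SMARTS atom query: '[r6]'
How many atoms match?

12

The query [r6] means: r6 matches atoms in a six-membered ring.
Check the 17 heavy atoms by environment: 2× n (aromatic, in 6-ring) → match; 10× c (aromatic, in 6-ring) → match; 1× O (acyclic) → no; 2× N (acyclic) → no; 2× C (acyclic) → no.
Summing the matching environments: 2 + 10 = 12 matching atoms.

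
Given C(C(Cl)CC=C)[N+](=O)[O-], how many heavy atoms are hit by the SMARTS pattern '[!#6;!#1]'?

The query [!#6;!#1] means: not carbon and not hydrogen — any heteroatom.
Check the 9 heavy atoms by environment: 5× C → no; 1× N (charge +1) → match; 1× O (charge -1) → match; 1× O → match; 1× Cl → match.
Summing the matching environments: 1 + 1 + 1 + 1 = 4 matching atoms.

4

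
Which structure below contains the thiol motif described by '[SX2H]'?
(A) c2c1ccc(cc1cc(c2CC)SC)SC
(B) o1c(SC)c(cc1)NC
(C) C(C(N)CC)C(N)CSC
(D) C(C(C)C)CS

D

[SX2H] describes an aliphatic sulfur with two connections, one being H (a thiol).
(A) has a methylthio ether (-SCH3) but the sulfur has H0 (bonded to two carbons), not H1.
(B) has a methylthio ether (-SCH3) but the sulfur has H0 (bonded to two carbons), not H1.
(C) has a methylthio ether (-SCH3) but the sulfur has H0 (bonded to two carbons), not H1.
(D) contains a thiol (-SH), which satisfies every atom and bond constraint.
So the answer is (D).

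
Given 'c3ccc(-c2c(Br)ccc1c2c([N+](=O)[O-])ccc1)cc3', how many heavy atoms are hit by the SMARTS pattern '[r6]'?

Check the 20 heavy atoms by environment: 16× c (aromatic, in 6-ring) → match; 1× N (charge +1, acyclic) → no; 1× O (charge -1, acyclic) → no; 1× O (acyclic) → no; 1× Br (acyclic) → no.
That gives 16 matching atoms.

16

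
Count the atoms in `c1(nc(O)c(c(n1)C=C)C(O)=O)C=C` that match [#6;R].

4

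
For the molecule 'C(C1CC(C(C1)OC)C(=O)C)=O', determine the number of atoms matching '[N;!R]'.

The query [N;!R] means: aliphatic nitrogen not in a ring.
Check the 12 heavy atoms by environment: 5× C (in 5-ring) → no; 3× O (acyclic) → no; 4× C (acyclic) → no.
No environment satisfies the query, so 0 matching atoms.

0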